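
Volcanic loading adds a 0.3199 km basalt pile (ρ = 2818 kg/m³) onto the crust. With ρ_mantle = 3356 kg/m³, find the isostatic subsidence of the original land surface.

0.269 km

Subaerial loading: s = t ρ_load / ρ_m.
s = 0.3199 km × 2818/3356 = 0.269 km.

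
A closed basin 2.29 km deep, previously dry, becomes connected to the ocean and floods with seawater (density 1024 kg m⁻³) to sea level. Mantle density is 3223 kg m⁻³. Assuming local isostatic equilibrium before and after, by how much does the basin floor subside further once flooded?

1.07 km

After flooding the water column is d + s deep. Its weight must equal the weight of mantle displaced by the extra subsidence s: (d + s) ρ_w = s ρ_m.
s = d ρ_w / (ρ_m − ρ_w) = 2.29 km × 1024/(3223 − 1024) = 1.07 km.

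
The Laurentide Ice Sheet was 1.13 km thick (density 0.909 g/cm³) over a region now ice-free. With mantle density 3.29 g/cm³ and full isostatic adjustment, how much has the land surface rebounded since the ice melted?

0.312 km

Removing the load lets mantle flow back in; uplift u satisfies ρ_ice t = ρ_m u.
u = t ρ_ice/ρ_m = 1.13 km × 0.909/3.29 = 0.312 km.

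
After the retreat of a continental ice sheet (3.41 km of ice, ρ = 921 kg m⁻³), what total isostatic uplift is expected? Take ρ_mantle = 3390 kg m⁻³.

Removing the load lets mantle flow back in; uplift u satisfies ρ_ice t = ρ_m u.
u = t ρ_ice/ρ_m = 3.41 km × 921/3390 = 0.926 km.

0.926 km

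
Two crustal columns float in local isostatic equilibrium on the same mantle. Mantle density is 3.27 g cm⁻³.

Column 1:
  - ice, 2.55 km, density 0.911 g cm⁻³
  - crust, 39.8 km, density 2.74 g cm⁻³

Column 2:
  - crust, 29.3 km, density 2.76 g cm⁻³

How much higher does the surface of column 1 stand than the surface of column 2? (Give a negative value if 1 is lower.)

3.72 km

For any compensation level in the mantle, the mantle terms cancel and isostasy reduces to e = (Σt_1 − Σt_2) − (Σ(ρt)_1 − Σ(ρt)_2) / ρ_m.
Σt_1 = 42.35 km; Σt_2 = 29.3 km; Σ(ρt)_1 = 111.37505; Σ(ρt)_2 = 80.868 (in km·g cm⁻³).
e = (42.35 − 29.3) − (111.37505 − 80.868) / 3.27 = 3.72 km.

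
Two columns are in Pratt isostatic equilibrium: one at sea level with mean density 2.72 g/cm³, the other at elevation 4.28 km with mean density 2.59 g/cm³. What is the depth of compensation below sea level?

85.3 km

ρ_ref D = ρ (D + h) → D (ρ_ref − ρ) = ρ h.
D = ρ h/(ρ_ref − ρ) = 2.59 × 4.28 km/(2.72 − 2.59) = 85.3 km.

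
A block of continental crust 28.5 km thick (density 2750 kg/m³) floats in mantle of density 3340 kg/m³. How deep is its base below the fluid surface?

Draft d = t ρ_obj/ρ_fluid = 28.5 km × 2750/3340 = 23.5 km.

23.5 km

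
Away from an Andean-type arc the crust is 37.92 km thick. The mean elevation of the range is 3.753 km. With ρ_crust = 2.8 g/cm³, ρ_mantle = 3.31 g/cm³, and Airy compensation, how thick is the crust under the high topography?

Root depth r = h ρ_c / (ρ_m − ρ_c) = 3.753 km × 2.8 / 0.51 = 20.6 km.
Total thickness = T + h + r = 37.92 km + 3.753 km + 20.6 km = 62.3 km.

62.3 km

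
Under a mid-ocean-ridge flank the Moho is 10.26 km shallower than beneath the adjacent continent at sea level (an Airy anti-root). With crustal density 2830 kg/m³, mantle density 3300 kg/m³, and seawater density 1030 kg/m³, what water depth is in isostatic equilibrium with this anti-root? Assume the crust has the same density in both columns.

Replacing a thickness d of crust by seawater at the top must be balanced by replacing crust with mantle at the base: d (ρ_c − ρ_w) = a (ρ_m − ρ_c).
d = a (ρ_m − ρ_c)/(ρ_c − ρ_w) = 10.26 km × 470/1800 = 2.68 km.

2.68 km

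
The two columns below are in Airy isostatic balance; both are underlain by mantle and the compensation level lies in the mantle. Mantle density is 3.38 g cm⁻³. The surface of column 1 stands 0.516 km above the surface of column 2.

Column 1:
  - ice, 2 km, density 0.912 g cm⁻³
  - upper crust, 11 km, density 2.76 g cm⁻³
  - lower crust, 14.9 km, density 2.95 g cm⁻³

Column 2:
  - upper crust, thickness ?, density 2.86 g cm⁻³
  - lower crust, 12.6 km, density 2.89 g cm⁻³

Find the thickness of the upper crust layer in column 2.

19.7 km

Take the compensation level at the base of the deeper column (depth z_c below the surface of column 1) and equate Σ ρ_i t_i down to z_c; mantle fills any gap and the z_c terms cancel.
Column 1: 2×0.912 + 11×2.76 + 14.9×2.95 + (z_c − 27.9)×3.38
Column 2: 0.516×0 + x×2.86 + 12.6×2.89 + (z_c − 0.516 − 12.6 − x)×3.38
The z_c×3.38 term appears on both sides and cancels. Collect the known terms of each column as K = Σ(ρt)_known − 3.38 × (depth of known layers): K_1 = 76.139 − 3.38×27.9 = −18.163; K_2 = 36.414 − 3.38×(0.516 + 12.6) = −7.91808.
Balance: K_1 = K_2 − x×(3.38 − 2.86), so x = (K_2 − K_1)/(3.38 − 2.86) = 10.2449/0.52 = 19.7 km.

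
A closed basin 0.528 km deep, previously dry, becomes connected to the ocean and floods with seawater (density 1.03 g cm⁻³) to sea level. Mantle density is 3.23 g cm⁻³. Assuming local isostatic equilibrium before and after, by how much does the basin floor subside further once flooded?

After flooding the water column is d + s deep. Its weight must equal the weight of mantle displaced by the extra subsidence s: (d + s) ρ_w = s ρ_m.
s = d ρ_w / (ρ_m − ρ_w) = 0.528 km × 1.03/(3.23 − 1.03) = 0.247 km.

0.247 km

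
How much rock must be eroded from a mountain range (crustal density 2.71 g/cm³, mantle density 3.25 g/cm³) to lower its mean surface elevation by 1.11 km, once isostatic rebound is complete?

6.68 km

Net drop Δ = e − u = e − e ρ_c/ρ_m = e (ρ_m − ρ_c)/ρ_m.
e = Δ ρ_m/(ρ_m − ρ_c) = 1.11 km × 3.25/0.54 = 6.68 km.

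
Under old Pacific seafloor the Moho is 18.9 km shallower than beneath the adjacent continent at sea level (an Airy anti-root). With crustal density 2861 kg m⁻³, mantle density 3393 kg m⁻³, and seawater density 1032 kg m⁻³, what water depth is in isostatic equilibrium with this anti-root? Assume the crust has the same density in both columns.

Replacing a thickness d of crust by seawater at the top must be balanced by replacing crust with mantle at the base: d (ρ_c − ρ_w) = a (ρ_m − ρ_c).
d = a (ρ_m − ρ_c)/(ρ_c − ρ_w) = 18.9 km × 532/1829 = 5.5 km.

5.5 km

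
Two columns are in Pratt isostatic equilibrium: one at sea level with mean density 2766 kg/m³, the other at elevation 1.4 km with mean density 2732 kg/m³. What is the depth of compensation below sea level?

112 km

ρ_ref D = ρ (D + h) → D (ρ_ref − ρ) = ρ h.
D = ρ h/(ρ_ref − ρ) = 2732 × 1.4 km/(2766 − 2732) = 112 km.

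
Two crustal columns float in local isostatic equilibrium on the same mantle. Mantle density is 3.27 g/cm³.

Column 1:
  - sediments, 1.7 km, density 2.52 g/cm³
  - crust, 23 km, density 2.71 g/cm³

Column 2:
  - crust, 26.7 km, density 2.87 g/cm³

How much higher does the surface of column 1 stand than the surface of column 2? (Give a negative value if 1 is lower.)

1.06 km

For any compensation level in the mantle, the mantle terms cancel and isostasy reduces to e = (Σt_1 − Σt_2) − (Σ(ρt)_1 − Σ(ρt)_2) / ρ_m.
Σt_1 = 24.7 km; Σt_2 = 26.7 km; Σ(ρt)_1 = 66.614; Σ(ρt)_2 = 76.629 (in km·g/cm³).
e = (24.7 − 26.7) − (66.614 − 76.629) / 3.27 = 1.06 km.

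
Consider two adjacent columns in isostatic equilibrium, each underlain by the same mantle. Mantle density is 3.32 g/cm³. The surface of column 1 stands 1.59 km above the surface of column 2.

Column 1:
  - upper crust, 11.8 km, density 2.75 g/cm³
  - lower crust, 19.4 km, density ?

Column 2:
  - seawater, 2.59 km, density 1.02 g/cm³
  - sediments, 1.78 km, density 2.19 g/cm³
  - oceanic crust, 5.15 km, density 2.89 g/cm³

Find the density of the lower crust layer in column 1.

Take the compensation level at the base of the deeper column (depth z_c below the surface of column 1) and equate Σ ρ_i t_i down to z_c; mantle fills any gap and the z_c terms cancel.
Column 1: 11.8×2.75 + 19.4×ρ + (z_c − 31.2)×3.32
Column 2: 1.59×0 + 2.59×1.02 + 1.78×2.19 + 5.15×2.89 + (z_c − 1.59 − 9.52)×3.32
The z_c×3.32 term appears on both sides and cancels. Collect the known terms of each column as K = Σ(ρt)_known − 3.32 × (depth of known layers): K_1 = 32.45 − 3.32×31.2 = −71.134; K_2 = 21.4235 − 3.32×(1.59 + 9.52) = −15.4617.
Balance: K_1 + 19.4×ρ = K_2, so ρ = (K_2 − K_1)/19.4 = 55.6723/19.4 = 2.87 g/cm³.

2.87 g/cm³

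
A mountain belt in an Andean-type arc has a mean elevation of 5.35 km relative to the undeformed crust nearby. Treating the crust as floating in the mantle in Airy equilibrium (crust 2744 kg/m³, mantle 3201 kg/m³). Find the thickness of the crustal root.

For local isostatic compensation: the weight of the topography is balanced by the buoyancy of the root, ρ_c h = (ρ_m − ρ_c) r.
r = h · ρ_c / (ρ_m − ρ_c) = 5.35 km × 2744 / (3201 − 2744) = 32.1 km.

32.1 km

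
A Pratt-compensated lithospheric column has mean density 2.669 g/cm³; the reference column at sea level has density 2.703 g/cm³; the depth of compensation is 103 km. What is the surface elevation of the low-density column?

ρ_ref D = ρ (D + h) → h = D (ρ_ref − ρ)/ρ.
h = 103 km × (2.703 − 2.669)/2.669 = 1.31 km.

1.31 km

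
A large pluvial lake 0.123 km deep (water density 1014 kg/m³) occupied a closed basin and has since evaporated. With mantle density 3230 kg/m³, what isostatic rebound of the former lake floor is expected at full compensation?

u = d ρ_w/ρ_m = 0.123 km × 1014/3230 = 0.0386 km.

0.0386 km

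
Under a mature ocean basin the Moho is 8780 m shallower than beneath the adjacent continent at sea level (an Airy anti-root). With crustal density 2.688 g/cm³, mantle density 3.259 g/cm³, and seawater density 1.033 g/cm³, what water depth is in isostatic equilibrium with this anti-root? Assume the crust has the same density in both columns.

3030 m

Replacing a thickness d of crust by seawater at the top must be balanced by replacing crust with mantle at the base: d (ρ_c − ρ_w) = a (ρ_m − ρ_c).
d = a (ρ_m − ρ_c)/(ρ_c − ρ_w) = 8780 m × 0.571/1.655 = 3030 m.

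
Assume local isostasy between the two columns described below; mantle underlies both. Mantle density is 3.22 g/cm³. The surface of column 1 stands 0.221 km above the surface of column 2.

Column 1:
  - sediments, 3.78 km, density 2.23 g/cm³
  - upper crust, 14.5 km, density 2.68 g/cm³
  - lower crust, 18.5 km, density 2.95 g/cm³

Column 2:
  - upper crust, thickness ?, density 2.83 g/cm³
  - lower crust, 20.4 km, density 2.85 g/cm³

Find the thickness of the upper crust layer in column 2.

Take the compensation level at the base of the deeper column (depth z_c below the surface of column 1) and equate Σ ρ_i t_i down to z_c; mantle fills any gap and the z_c terms cancel.
Column 1: 3.78×2.23 + 14.5×2.68 + 18.5×2.95 + (z_c − 36.78)×3.22
Column 2: 0.221×0 + x×2.83 + 20.4×2.85 + (z_c − 0.221 − 20.4 − x)×3.22
The z_c×3.22 term appears on both sides and cancels. Collect the known terms of each column as K = Σ(ρt)_known − 3.22 × (depth of known layers): K_1 = 101.8644 − 3.22×36.78 = −16.5672; K_2 = 58.14 − 3.22×(0.221 + 20.4) = −8.25962.
Balance: K_1 = K_2 − x×(3.22 − 2.83), so x = (K_2 − K_1)/(3.22 − 2.83) = 8.30758/0.39 = 21.3 km.

21.3 km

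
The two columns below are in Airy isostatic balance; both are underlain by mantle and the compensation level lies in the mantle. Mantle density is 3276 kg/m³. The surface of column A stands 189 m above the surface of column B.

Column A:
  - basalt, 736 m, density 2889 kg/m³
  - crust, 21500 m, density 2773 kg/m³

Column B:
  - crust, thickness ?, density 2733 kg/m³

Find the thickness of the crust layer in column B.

Take the compensation level at the base of the deeper column (depth z_c below the surface of column A) and equate Σ ρ_i t_i down to z_c; mantle fills any gap and the z_c terms cancel.
Column A: 736×2889 + 21500×2773 + (z_c − 22236)×3276
Column B: 189×0 + x×2733 + (z_c − 189 − 0 − x)×3276
The z_c×3276 term appears on both sides and cancels. Collect the known terms of each column as K = Σ(ρt)_known − 3276 × (depth of known layers): K_A = 61745804 − 3276×22236 = −11099332; K_B = 0 − 3276×(189 + 0) = −619164.
Balance: K_A = K_B − x×(3276 − 2733), so x = (K_B − K_A)/(3276 − 2733) = 10480200/543 = 19300 m.

19300 m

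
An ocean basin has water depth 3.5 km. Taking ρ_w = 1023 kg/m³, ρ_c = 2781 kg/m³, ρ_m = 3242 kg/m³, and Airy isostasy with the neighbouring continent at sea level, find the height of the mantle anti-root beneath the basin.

13.3 km

Equating mass per unit area of the two columns: replacing crust with seawater at the top is compensated by replacing crust with mantle at the base: d (ρ_c − ρ_w) = a (ρ_m − ρ_c).
a = d (ρ_c − ρ_w)/(ρ_m − ρ_c) = 3.5 km × 1758/461 = 13.3 km.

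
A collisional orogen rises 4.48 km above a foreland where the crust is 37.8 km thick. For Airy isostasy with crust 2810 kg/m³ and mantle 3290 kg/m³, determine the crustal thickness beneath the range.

68.5 km

Root depth r = h ρ_c / (ρ_m − ρ_c) = 4.48 km × 2810 / 480 = 26.23 km.
Total thickness = T + h + r = 37.8 km + 4.48 km + 26.23 km = 68.5 km.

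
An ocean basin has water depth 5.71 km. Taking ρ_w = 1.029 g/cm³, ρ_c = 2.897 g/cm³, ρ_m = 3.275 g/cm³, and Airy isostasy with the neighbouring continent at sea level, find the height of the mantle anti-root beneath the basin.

28.2 km

Balancing pressure at the compensation depth: replacing crust with seawater at the top is compensated by replacing crust with mantle at the base: d (ρ_c − ρ_w) = a (ρ_m − ρ_c).
a = d (ρ_c − ρ_w)/(ρ_m − ρ_c) = 5.71 km × 1.868/0.378 = 28.2 km.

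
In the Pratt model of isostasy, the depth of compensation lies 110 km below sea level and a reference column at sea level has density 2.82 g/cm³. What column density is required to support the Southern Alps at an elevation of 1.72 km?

2.78 g/cm³

Pratt balance: ρ_ref D = ρ (D + h).
ρ = ρ_ref D/(D + h) = 2.82 × 110 km/(110 km + 1.72 km) = 2.78 g/cm³.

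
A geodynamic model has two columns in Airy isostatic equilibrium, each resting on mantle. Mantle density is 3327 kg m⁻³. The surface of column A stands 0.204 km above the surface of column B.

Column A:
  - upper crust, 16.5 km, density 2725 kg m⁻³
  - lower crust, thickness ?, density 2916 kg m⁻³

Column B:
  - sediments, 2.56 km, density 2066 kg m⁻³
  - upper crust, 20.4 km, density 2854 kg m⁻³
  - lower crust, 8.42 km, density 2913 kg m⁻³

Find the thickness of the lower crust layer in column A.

17.3 km

Take the compensation level at the base of the deeper column (depth z_c below the surface of column A) and equate Σ ρ_i t_i down to z_c; mantle fills any gap and the z_c terms cancel.
Column A: 16.5×2725 + x×2916 + (z_c − 16.5 − x)×3327
Column B: 0.204×0 + 2.56×2066 + 20.4×2854 + 8.42×2913 + (z_c − 0.204 − 31.38)×3327
The z_c×3327 term appears on both sides and cancels. Collect the known terms of each column as K = Σ(ρt)_known − 3327 × (depth of known layers): K_A = 44962.5 − 3327×16.5 = −9933; K_B = 88038.02 − 3327×(0.204 + 31.38) = −17041.948.
Balance: K_A − x×(3327 − 2916) = K_B, so x = (K_A − K_B)/(3327 − 2916) = 7108.95/411 = 17.3 km.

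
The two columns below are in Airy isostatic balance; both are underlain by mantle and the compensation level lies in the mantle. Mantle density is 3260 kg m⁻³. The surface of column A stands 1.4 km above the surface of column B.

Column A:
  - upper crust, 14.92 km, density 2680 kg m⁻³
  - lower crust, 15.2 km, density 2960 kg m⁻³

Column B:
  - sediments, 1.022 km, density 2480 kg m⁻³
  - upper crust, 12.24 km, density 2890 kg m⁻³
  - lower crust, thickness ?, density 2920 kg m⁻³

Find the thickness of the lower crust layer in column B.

Take the compensation level at the base of the deeper column (depth z_c below the surface of column A) and equate Σ ρ_i t_i down to z_c; mantle fills any gap and the z_c terms cancel.
Column A: 14.92×2680 + 15.2×2960 + (z_c − 30.12)×3260
Column B: 1.4×0 + 1.022×2480 + 12.24×2890 + x×2920 + (z_c − 1.4 − 13.262 − x)×3260
The z_c×3260 term appears on both sides and cancels. Collect the known terms of each column as K = Σ(ρt)_known − 3260 × (depth of known layers): K_A = 84977.6 − 3260×30.12 = −13213.6; K_B = 37908.16 − 3260×(1.4 + 13.262) = −9889.96.
Balance: K_A = K_B − x×(3260 − 2920), so x = (K_B − K_A)/(3260 − 2920) = 3323.64/340 = 9.78 km.

9.78 km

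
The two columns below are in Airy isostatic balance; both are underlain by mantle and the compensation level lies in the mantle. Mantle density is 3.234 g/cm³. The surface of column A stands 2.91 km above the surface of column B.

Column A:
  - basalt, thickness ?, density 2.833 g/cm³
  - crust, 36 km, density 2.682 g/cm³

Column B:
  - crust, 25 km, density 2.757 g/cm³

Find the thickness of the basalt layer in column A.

Take the compensation level at the base of the deeper column (depth z_c below the surface of column A) and equate Σ ρ_i t_i down to z_c; mantle fills any gap and the z_c terms cancel.
Column A: x×2.833 + 36×2.682 + (z_c − 36 − x)×3.234
Column B: 2.91×0 + 25×2.757 + (z_c − 2.91 − 25)×3.234
The z_c×3.234 term appears on both sides and cancels. Collect the known terms of each column as K = Σ(ρt)_known − 3.234 × (depth of known layers): K_A = 96.552 − 3.234×36 = −19.872; K_B = 68.925 − 3.234×(2.91 + 25) = −21.33594.
Balance: K_A − x×(3.234 − 2.833) = K_B, so x = (K_A − K_B)/(3.234 − 2.833) = 1.46394/0.401 = 3.65 km.

3.65 km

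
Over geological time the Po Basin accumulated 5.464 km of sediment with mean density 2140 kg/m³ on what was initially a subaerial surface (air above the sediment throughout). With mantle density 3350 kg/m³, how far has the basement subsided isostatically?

Subaerial load: s = t ρ_sed / ρ_m = 5.464 km × 2140/3350 = 3.49 km.

3.49 km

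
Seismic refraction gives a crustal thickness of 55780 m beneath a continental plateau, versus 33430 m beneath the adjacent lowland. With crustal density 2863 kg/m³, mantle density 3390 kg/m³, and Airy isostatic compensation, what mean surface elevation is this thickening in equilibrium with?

Excess crust Δ = 55780 m − 33430 m = 22350 m, split between elevation h and root r with h + r = Δ.
Airy balance ρ_c h = (ρ_m − ρ_c) r gives r = h ρ_c/(ρ_m − ρ_c), so h (1 + ρ_c/(ρ_m − ρ_c)) = Δ, i.e. h = Δ (ρ_m − ρ_c)/ρ_m.
h = 22350 m × 527/3390 = 3470 m.

3470 m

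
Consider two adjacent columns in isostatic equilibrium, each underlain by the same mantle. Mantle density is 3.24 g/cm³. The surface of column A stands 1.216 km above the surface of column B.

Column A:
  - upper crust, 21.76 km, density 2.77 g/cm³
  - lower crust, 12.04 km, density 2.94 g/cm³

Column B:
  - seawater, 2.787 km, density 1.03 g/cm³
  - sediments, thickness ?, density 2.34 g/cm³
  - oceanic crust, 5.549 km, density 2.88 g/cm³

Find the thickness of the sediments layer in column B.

Take the compensation level at the base of the deeper column (depth z_c below the surface of column A) and equate Σ ρ_i t_i down to z_c; mantle fills any gap and the z_c terms cancel.
Column A: 21.76×2.77 + 12.04×2.94 + (z_c − 33.8)×3.24
Column B: 1.216×0 + 2.787×1.03 + x×2.34 + 5.549×2.88 + (z_c − 1.216 − 8.336 − x)×3.24
The z_c×3.24 term appears on both sides and cancels. Collect the known terms of each column as K = Σ(ρt)_known − 3.24 × (depth of known layers): K_A = 95.6728 − 3.24×33.8 = −13.8392; K_B = 18.85173 − 3.24×(1.216 + 8.336) = −12.09675.
Balance: K_A = K_B − x×(3.24 − 2.34), so x = (K_B − K_A)/(3.24 − 2.34) = 1.74245/0.9 = 1.94 km.

1.94 km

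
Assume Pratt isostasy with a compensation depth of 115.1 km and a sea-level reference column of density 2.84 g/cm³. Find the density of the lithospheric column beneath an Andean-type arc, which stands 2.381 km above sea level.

2.78 g/cm³

Pratt balance: ρ_ref D = ρ (D + h).
ρ = ρ_ref D/(D + h) = 2.84 × 115.1 km/(115.1 km + 2.381 km) = 2.78 g/cm³.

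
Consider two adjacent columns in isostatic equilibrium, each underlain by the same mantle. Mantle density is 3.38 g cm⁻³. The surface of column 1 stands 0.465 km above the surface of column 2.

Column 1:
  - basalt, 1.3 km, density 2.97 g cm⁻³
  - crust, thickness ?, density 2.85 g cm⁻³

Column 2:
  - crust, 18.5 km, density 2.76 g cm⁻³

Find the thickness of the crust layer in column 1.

23.6 km

Take the compensation level at the base of the deeper column (depth z_c below the surface of column 1) and equate Σ ρ_i t_i down to z_c; mantle fills any gap and the z_c terms cancel.
Column 1: 1.3×2.97 + x×2.85 + (z_c − 1.3 − x)×3.38
Column 2: 0.465×0 + 18.5×2.76 + (z_c − 0.465 − 18.5)×3.38
The z_c×3.38 term appears on both sides and cancels. Collect the known terms of each column as K = Σ(ρt)_known − 3.38 × (depth of known layers): K_1 = 3.861 − 3.38×1.3 = −0.533; K_2 = 51.06 − 3.38×(0.465 + 18.5) = −13.0417.
Balance: K_1 − x×(3.38 − 2.85) = K_2, so x = (K_1 − K_2)/(3.38 − 2.85) = 12.5087/0.53 = 23.6 km.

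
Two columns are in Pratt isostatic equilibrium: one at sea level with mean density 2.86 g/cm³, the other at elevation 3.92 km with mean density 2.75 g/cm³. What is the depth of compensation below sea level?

98 km

ρ_ref D = ρ (D + h) → D (ρ_ref − ρ) = ρ h.
D = ρ h/(ρ_ref − ρ) = 2.75 × 3.92 km/(2.86 − 2.75) = 98 km.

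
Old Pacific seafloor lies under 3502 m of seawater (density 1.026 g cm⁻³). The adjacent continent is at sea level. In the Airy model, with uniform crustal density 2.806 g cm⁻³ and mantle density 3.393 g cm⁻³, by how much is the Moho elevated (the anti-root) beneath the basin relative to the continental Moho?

10600 m

Balancing pressure at the compensation depth: replacing crust with seawater at the top is compensated by replacing crust with mantle at the base: d (ρ_c − ρ_w) = a (ρ_m − ρ_c).
a = d (ρ_c − ρ_w)/(ρ_m − ρ_c) = 3502 m × 1.78/0.587 = 10600 m.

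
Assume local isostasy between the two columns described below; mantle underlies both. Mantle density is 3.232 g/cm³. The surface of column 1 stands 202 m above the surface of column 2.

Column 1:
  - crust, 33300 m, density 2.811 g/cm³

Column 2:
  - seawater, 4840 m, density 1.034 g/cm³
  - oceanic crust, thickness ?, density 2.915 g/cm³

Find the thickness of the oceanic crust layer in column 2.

8610 m

Take the compensation level at the base of the deeper column (depth z_c below the surface of column 1) and equate Σ ρ_i t_i down to z_c; mantle fills any gap and the z_c terms cancel.
Column 1: 33300×2.811 + (z_c − 33300)×3.232
Column 2: 202×0 + 4840×1.034 + x×2.915 + (z_c − 202 − 4840 − x)×3.232
The z_c×3.232 term appears on both sides and cancels. Collect the known terms of each column as K = Σ(ρt)_known − 3.232 × (depth of known layers): K_1 = 93606.3 − 3.232×33300 = −14019.3; K_2 = 5004.56 − 3.232×(202 + 4840) = −11291.184.
Balance: K_1 = K_2 − x×(3.232 − 2.915), so x = (K_2 − K_1)/(3.232 − 2.915) = 2728.12/0.317 = 8610 m.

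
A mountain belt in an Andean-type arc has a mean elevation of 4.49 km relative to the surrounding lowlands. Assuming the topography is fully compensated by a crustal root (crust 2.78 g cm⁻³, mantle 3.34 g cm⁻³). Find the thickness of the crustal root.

22.3 km

Equating mass per unit area of the two columns: the weight of the topography is balanced by the buoyancy of the root, ρ_c h = (ρ_m − ρ_c) r.
r = h · ρ_c / (ρ_m − ρ_c) = 4.49 km × 2.78 / (3.34 − 2.78) = 22.3 km.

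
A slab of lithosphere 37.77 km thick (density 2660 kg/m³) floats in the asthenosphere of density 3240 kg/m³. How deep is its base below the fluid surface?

Draft d = t ρ_obj/ρ_fluid = 37.77 km × 2660/3240 = 31 km.

31 km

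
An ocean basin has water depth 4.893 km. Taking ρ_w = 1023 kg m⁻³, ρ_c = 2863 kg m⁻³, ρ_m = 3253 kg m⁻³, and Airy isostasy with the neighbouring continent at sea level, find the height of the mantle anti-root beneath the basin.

23.1 km

By Archimedes' principle applied to the lithosphere: replacing crust with seawater at the top is compensated by replacing crust with mantle at the base: d (ρ_c − ρ_w) = a (ρ_m − ρ_c).
a = d (ρ_c − ρ_w)/(ρ_m − ρ_c) = 4.893 km × 1840/390 = 23.1 km.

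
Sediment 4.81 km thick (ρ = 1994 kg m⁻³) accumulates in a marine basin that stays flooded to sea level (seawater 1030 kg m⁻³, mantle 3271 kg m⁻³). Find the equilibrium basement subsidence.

Submarine loading: the sediment displaces seawater, and the subsidence is in turn flooded, so s (ρ_m − ρ_w) = t (ρ_sed − ρ_w).
s = 4.81 km × (1994 − 1030) / (3271 − 1030) = 2.07 km.

2.07 km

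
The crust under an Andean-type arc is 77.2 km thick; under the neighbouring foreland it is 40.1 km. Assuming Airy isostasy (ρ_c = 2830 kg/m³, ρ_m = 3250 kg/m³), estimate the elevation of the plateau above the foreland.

4.79 km

Excess crust Δ = 77.2 km − 40.1 km = 37.1 km, split between elevation h and root r with h + r = Δ.
Airy balance ρ_c h = (ρ_m − ρ_c) r gives r = h ρ_c/(ρ_m − ρ_c), so h (1 + ρ_c/(ρ_m − ρ_c)) = Δ, i.e. h = Δ (ρ_m − ρ_c)/ρ_m.
h = 37.1 km × 420/3250 = 4.79 km.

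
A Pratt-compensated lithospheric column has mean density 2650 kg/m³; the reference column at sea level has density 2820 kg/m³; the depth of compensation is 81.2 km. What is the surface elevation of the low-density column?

ρ_ref D = ρ (D + h) → h = D (ρ_ref − ρ)/ρ.
h = 81.2 km × (2820 − 2650)/2650 = 5.21 km.

5.21 km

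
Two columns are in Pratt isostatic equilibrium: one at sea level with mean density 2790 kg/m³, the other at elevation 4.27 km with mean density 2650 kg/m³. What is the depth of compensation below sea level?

80.8 km

ρ_ref D = ρ (D + h) → D (ρ_ref − ρ) = ρ h.
D = ρ h/(ρ_ref − ρ) = 2650 × 4.27 km/(2790 − 2650) = 80.8 km.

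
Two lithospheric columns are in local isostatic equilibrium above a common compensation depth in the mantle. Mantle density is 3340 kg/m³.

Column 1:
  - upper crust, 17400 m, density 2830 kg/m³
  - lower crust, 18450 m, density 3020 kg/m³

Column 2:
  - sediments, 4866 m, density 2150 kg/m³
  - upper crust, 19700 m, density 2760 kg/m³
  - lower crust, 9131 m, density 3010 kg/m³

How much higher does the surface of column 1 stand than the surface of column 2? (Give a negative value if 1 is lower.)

For any compensation level in the mantle, the mantle terms cancel and isostasy reduces to e = (Σt_1 − Σt_2) − (Σ(ρt)_1 − Σ(ρt)_2) / ρ_m.
Σt_1 = 35850 m; Σt_2 = 33697 m; Σ(ρt)_1 = 104961000; Σ(ρt)_2 = 92318210 (in m·kg/m³).
e = (35850 − 33697) − (104961000 − 92318210) / 3340 = −1630 m.

−1630 m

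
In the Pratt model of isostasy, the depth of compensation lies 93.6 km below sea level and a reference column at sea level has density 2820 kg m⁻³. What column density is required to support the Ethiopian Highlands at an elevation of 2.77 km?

Pratt balance: ρ_ref D = ρ (D + h).
ρ = ρ_ref D/(D + h) = 2820 × 93.6 km/(93.6 km + 2.77 km) = 2740 kg m⁻³.

2740 kg m⁻³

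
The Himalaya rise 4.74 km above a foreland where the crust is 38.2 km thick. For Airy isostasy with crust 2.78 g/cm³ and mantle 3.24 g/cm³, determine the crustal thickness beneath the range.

Root depth r = h ρ_c / (ρ_m − ρ_c) = 4.74 km × 2.78 / 0.46 = 28.65 km.
Total thickness = T + h + r = 38.2 km + 4.74 km + 28.65 km = 71.6 km.

71.6 km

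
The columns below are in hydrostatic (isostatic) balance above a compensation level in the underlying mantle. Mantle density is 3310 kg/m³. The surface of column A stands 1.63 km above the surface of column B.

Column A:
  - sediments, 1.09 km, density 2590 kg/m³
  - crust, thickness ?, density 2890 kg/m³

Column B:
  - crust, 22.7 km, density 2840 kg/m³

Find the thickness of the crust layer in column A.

Take the compensation level at the base of the deeper column (depth z_c below the surface of column A) and equate Σ ρ_i t_i down to z_c; mantle fills any gap and the z_c terms cancel.
Column A: 1.09×2590 + x×2890 + (z_c − 1.09 − x)×3310
Column B: 1.63×0 + 22.7×2840 + (z_c − 1.63 − 22.7)×3310
The z_c×3310 term appears on both sides and cancels. Collect the known terms of each column as K = Σ(ρt)_known − 3310 × (depth of known layers): K_A = 2823.1 − 3310×1.09 = −784.8; K_B = 64468 − 3310×(1.63 + 22.7) = −16064.3.
Balance: K_A − x×(3310 − 2890) = K_B, so x = (K_A − K_B)/(3310 − 2890) = 15279.5/420 = 36.4 km.

36.4 km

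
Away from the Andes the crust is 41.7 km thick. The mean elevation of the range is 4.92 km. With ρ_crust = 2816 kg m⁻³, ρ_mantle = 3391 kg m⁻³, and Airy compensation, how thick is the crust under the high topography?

70.7 km

Root depth r = h ρ_c / (ρ_m − ρ_c) = 4.92 km × 2816 / 575 = 24.1 km.
Total thickness = T + h + r = 41.7 km + 4.92 km + 24.1 km = 70.7 km.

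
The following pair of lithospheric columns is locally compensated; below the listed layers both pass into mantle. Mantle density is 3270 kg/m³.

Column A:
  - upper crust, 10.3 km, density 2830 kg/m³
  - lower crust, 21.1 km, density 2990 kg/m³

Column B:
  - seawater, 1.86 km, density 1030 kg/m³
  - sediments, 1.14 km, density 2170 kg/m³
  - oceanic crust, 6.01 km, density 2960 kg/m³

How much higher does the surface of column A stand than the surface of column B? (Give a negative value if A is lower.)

0.965 km

For any compensation level in the mantle, the mantle terms cancel and isostasy reduces to e = (Σt_A − Σt_B) − (Σ(ρt)_A − Σ(ρt)_B) / ρ_m.
Σt_A = 31.4 km; Σt_B = 9.01 km; Σ(ρt)_A = 92238; Σ(ρt)_B = 22179.2 (in km·kg/m³).
e = (31.4 − 9.01) − (92238 − 22179.2) / 3270 = 0.965 km.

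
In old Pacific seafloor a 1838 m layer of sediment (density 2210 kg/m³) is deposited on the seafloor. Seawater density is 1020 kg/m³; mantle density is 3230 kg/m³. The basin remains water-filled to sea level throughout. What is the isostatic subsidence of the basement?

990 m

Submarine loading: the sediment displaces seawater, and the subsidence is in turn flooded, so s (ρ_m − ρ_w) = t (ρ_sed − ρ_w).
s = 1838 m × (2210 − 1020) / (3230 − 1020) = 990 m.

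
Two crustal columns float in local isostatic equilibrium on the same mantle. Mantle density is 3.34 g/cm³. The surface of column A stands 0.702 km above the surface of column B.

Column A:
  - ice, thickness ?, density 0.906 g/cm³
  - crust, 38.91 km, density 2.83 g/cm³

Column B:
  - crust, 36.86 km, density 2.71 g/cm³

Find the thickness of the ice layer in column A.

Take the compensation level at the base of the deeper column (depth z_c below the surface of column A) and equate Σ ρ_i t_i down to z_c; mantle fills any gap and the z_c terms cancel.
Column A: x×0.906 + 38.91×2.83 + (z_c − 38.91 − x)×3.34
Column B: 0.702×0 + 36.86×2.71 + (z_c − 0.702 − 36.86)×3.34
The z_c×3.34 term appears on both sides and cancels. Collect the known terms of each column as K = Σ(ρt)_known − 3.34 × (depth of known layers): K_A = 110.1153 − 3.34×38.91 = −19.8441; K_B = 99.8906 − 3.34×(0.702 + 36.86) = −25.56648.
Balance: K_A − x×(3.34 − 0.906) = K_B, so x = (K_A − K_B)/(3.34 − 0.906) = 5.72238/2.434 = 2.35 km.

2.35 km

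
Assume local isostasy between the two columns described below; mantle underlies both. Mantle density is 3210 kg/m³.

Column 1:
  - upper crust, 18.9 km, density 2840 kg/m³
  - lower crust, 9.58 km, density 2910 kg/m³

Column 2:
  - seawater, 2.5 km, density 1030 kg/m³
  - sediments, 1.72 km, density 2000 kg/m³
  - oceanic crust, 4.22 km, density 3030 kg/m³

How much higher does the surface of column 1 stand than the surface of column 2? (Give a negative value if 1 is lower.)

For any compensation level in the mantle, the mantle terms cancel and isostasy reduces to e = (Σt_1 − Σt_2) − (Σ(ρt)_1 − Σ(ρt)_2) / ρ_m.
Σt_1 = 28.48 km; Σt_2 = 8.44 km; Σ(ρt)_1 = 81553.8; Σ(ρt)_2 = 18801.6 (in km·kg/m³).
e = (28.48 − 8.44) − (81553.8 − 18801.6) / 3210 = 0.491 km.

0.491 km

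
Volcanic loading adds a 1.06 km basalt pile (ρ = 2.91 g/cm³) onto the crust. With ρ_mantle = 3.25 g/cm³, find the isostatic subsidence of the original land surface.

0.949 km

Subaerial loading: s = t ρ_load / ρ_m.
s = 1.06 km × 2.91/3.25 = 0.949 km.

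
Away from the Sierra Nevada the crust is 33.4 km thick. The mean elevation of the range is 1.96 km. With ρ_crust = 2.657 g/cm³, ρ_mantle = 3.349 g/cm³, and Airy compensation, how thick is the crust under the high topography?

42.9 km

Root depth r = h ρ_c / (ρ_m − ρ_c) = 1.96 km × 2.657 / 0.692 = 7.526 km.
Total thickness = T + h + r = 33.4 km + 1.96 km + 7.526 km = 42.9 km.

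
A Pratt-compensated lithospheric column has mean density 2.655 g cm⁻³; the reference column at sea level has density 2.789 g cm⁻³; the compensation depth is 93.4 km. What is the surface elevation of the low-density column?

ρ_ref D = ρ (D + h) → h = D (ρ_ref − ρ)/ρ.
h = 93.4 km × (2.789 − 2.655)/2.655 = 4.71 km.

4.71 km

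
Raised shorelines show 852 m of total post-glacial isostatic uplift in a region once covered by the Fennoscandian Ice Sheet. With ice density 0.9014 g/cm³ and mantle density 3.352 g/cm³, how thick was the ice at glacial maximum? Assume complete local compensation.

3170 m

u = t ρ_ice/ρ_m → t = u ρ_m/ρ_ice = 852 m × 3.352/0.9014 = 3170 m.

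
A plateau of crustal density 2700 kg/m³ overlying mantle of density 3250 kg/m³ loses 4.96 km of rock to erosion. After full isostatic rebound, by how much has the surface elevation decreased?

0.839 km

Rebound u = e ρ_c/ρ_m = 4.96 km × 2700/3250 = 4.121 km.
Net surface drop = e − u = 4.96 km − 4.121 km = e (ρ_m − ρ_c)/ρ_m = 0.839 km.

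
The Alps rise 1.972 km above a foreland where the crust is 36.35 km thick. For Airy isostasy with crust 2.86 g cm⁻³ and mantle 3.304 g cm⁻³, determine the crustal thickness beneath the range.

51 km

Root depth r = h ρ_c / (ρ_m − ρ_c) = 1.972 km × 2.86 / 0.444 = 12.7 km.
Total thickness = T + h + r = 36.35 km + 1.972 km + 12.7 km = 51 km.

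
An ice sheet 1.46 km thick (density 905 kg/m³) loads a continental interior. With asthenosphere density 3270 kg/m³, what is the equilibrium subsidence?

Balancing pressure at the compensation depth: the ice load ρ_ice t is balanced by mantle displaced below, ρ_m s.
s = t ρ_ice / ρ_m = 1.46 km × 905/3270 = 0.404 km.

0.404 km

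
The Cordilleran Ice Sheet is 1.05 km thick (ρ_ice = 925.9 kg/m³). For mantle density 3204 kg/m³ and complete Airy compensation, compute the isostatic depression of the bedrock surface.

0.303 km

Equating mass per unit area of the two columns: the ice load ρ_ice t is balanced by mantle displaced below, ρ_m s.
s = t ρ_ice / ρ_m = 1.05 km × 925.9/3204 = 0.303 km.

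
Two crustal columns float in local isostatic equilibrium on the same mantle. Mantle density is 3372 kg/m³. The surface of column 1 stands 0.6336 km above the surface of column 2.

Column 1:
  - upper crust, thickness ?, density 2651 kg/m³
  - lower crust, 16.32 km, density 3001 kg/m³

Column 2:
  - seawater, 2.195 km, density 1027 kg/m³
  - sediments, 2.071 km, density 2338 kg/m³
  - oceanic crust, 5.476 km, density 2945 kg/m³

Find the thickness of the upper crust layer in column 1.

Take the compensation level at the base of the deeper column (depth z_c below the surface of column 1) and equate Σ ρ_i t_i down to z_c; mantle fills any gap and the z_c terms cancel.
Column 1: x×2651 + 16.32×3001 + (z_c − 16.32 − x)×3372
Column 2: 0.6336×0 + 2.195×1027 + 2.071×2338 + 5.476×2945 + (z_c − 0.6336 − 9.742)×3372
The z_c×3372 term appears on both sides and cancels. Collect the known terms of each column as K = Σ(ρt)_known − 3372 × (depth of known layers): K_1 = 48976.32 − 3372×16.32 = −6054.72; K_2 = 23223.083 − 3372×(0.6336 + 9.742) = −11763.4402.
Balance: K_1 − x×(3372 − 2651) = K_2, so x = (K_1 − K_2)/(3372 − 2651) = 5708.72/721 = 7.92 km.

7.92 km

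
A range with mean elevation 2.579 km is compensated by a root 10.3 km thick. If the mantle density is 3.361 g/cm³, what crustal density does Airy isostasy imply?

ρ_c h = (ρ_m − ρ_c) r → ρ_c (h + r) = ρ_m r → ρ_c = ρ_m r / (h + r).
ρ_c = 3.361 × 10.3 km / (2.579 km + 10.3 km) = 2.69 g/cm³.

2.69 g/cm³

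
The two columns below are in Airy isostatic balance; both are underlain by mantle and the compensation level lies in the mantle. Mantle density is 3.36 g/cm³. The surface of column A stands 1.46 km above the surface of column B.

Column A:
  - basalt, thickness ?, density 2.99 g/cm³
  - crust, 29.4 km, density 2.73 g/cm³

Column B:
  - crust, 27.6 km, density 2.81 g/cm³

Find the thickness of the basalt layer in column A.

Take the compensation level at the base of the deeper column (depth z_c below the surface of column A) and equate Σ ρ_i t_i down to z_c; mantle fills any gap and the z_c terms cancel.
Column A: x×2.99 + 29.4×2.73 + (z_c − 29.4 − x)×3.36
Column B: 1.46×0 + 27.6×2.81 + (z_c − 1.46 − 27.6)×3.36
The z_c×3.36 term appears on both sides and cancels. Collect the known terms of each column as K = Σ(ρt)_known − 3.36 × (depth of known layers): K_A = 80.262 − 3.36×29.4 = −18.522; K_B = 77.556 − 3.36×(1.46 + 27.6) = −20.0856.
Balance: K_A − x×(3.36 − 2.99) = K_B, so x = (K_A − K_B)/(3.36 − 2.99) = 1.5636/0.37 = 4.23 km.

4.23 km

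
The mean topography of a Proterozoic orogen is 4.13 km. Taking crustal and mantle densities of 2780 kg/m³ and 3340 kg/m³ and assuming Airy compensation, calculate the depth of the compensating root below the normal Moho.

20.5 km

For local isostatic compensation: the weight of the topography is balanced by the buoyancy of the root, ρ_c h = (ρ_m − ρ_c) r.
r = h · ρ_c / (ρ_m − ρ_c) = 4.13 km × 2780 / (3340 − 2780) = 20.5 km.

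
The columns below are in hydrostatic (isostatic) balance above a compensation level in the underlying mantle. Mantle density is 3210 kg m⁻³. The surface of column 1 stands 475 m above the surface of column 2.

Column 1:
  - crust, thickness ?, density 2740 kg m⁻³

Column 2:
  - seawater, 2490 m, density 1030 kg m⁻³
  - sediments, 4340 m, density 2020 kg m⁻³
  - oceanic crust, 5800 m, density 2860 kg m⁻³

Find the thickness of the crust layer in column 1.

30100 m

Take the compensation level at the base of the deeper column (depth z_c below the surface of column 1) and equate Σ ρ_i t_i down to z_c; mantle fills any gap and the z_c terms cancel.
Column 1: x×2740 + (z_c − 0 − x)×3210
Column 2: 475×0 + 2490×1030 + 4340×2020 + 5800×2860 + (z_c − 475 − 12630)×3210
The z_c×3210 term appears on both sides and cancels. Collect the known terms of each column as K = Σ(ρt)_known − 3210 × (depth of known layers): K_1 = 0 − 3210×0 = 0; K_2 = 27919500 − 3210×(475 + 12630) = −14147550.
Balance: K_1 − x×(3210 − 2740) = K_2, so x = (K_1 − K_2)/(3210 − 2740) = 14147600/470 = 30100 m.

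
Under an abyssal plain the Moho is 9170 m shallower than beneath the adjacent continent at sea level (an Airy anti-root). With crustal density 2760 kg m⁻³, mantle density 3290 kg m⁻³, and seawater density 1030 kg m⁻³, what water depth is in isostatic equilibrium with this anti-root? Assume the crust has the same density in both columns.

Replacing a thickness d of crust by seawater at the top must be balanced by replacing crust with mantle at the base: d (ρ_c − ρ_w) = a (ρ_m − ρ_c).
d = a (ρ_m − ρ_c)/(ρ_c − ρ_w) = 9170 m × 530/1730 = 2810 m.

2810 m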